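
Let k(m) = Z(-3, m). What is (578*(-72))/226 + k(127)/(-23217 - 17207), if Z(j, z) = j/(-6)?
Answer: -1682285297/9135824 ≈ -184.14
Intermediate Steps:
Z(j, z) = -j/6 (Z(j, z) = j*(-⅙) = -j/6)
k(m) = ½ (k(m) = -⅙*(-3) = ½)
(578*(-72))/226 + k(127)/(-23217 - 17207) = (578*(-72))/226 + 1/(2*(-23217 - 17207)) = -41616*1/226 + (½)/(-40424) = -20808/113 + (½)*(-1/40424) = -20808/113 - 1/80848 = -1682285297/9135824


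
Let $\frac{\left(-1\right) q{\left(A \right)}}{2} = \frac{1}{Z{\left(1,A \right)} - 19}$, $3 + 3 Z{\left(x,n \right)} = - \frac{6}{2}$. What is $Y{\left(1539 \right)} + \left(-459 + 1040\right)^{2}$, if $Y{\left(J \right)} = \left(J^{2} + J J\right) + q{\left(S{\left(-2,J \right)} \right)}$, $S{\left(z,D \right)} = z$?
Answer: $\frac{106566665}{21} \approx 5.0746 \cdot 10^{6}$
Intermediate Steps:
$Z{\left(x,n \right)} = -2$ ($Z{\left(x,n \right)} = -1 + \frac{\left(-6\right) \frac{1}{2}}{3} = -1 + \frac{1}{3} \left(-3\right) = -1 - 1 = -2$)
$q{\left(A \right)} = \frac{2}{21}$ ($q{\left(A \right)} = - \frac{2}{-2 - 19} = - \frac{2}{-21} = \left(-2\right) \left(- \frac{1}{21}\right) = \frac{2}{21}$)
$Y{\left(J \right)} = \frac{2}{21} + 2 J^{2}$ ($Y{\left(J \right)} = \left(J^{2} + J J\right) + \frac{2}{21} = \left(J^{2} + J^{2}\right) + \frac{2}{21} = 2 J^{2} + \frac{2}{21} = \frac{2}{21} + 2 J^{2}$)
$Y{\left(1539 \right)} + \left(-459 + 1040\right)^{2} = \left(\frac{2}{21} + 2 \cdot 1539^{2}\right) + \left(-459 + 1040\right)^{2} = \left(\frac{2}{21} + 2 \cdot 2368521\right) + 581^{2} = \left(\frac{2}{21} + 4737042\right) + 337561 = \frac{99477884}{21} + 337561 = \frac{106566665}{21}$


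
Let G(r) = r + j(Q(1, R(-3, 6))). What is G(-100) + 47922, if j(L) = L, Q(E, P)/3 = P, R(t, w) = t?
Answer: 47813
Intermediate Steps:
Q(E, P) = 3*P
G(r) = -9 + r (G(r) = r + 3*(-3) = r - 9 = -9 + r)
G(-100) + 47922 = (-9 - 100) + 47922 = -109 + 47922 = 47813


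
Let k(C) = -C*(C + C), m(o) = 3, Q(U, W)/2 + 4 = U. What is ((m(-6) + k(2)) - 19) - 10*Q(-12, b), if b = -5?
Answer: 296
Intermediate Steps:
Q(U, W) = -8 + 2*U
k(C) = -2*C² (k(C) = -C*2*C = -2*C²)
((m(-6) + k(2)) - 19) - 10*Q(-12, b) = ((3 - 2*2²) - 19) - 10*(-8 + 2*(-12)) = ((3 - 2*4) - 19) - 10*(-8 - 24) = ((3 - 8) - 19) - 10*(-32) = (-5 - 19) + 320 = -24 + 320 = 296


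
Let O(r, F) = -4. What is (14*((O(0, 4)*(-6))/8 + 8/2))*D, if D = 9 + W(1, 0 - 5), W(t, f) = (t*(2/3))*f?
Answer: 1666/3 ≈ 555.33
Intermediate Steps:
W(t, f) = 2*f*t/3 (W(t, f) = (t*(2*(⅓)))*f = (t*(⅔))*f = (2*t/3)*f = 2*f*t/3)
D = 17/3 (D = 9 + (⅔)*(0 - 5)*1 = 9 + (⅔)*(-5)*1 = 9 - 10/3 = 17/3 ≈ 5.6667)
(14*((O(0, 4)*(-6))/8 + 8/2))*D = (14*(-4*(-6)/8 + 8/2))*(17/3) = (14*(24*(⅛) + 8*(½)))*(17/3) = (14*(3 + 4))*(17/3) = (14*7)*(17/3) = 98*(17/3) = 1666/3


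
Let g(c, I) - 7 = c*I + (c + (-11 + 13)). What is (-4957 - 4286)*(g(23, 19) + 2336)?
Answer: -25926615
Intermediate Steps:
g(c, I) = 9 + c + I*c (g(c, I) = 7 + (c*I + (c + (-11 + 13))) = 7 + (I*c + (c + 2)) = 7 + (I*c + (2 + c)) = 7 + (2 + c + I*c) = 9 + c + I*c)
(-4957 - 4286)*(g(23, 19) + 2336) = (-4957 - 4286)*((9 + 23 + 19*23) + 2336) = -9243*((9 + 23 + 437) + 2336) = -9243*(469 + 2336) = -9243*2805 = -25926615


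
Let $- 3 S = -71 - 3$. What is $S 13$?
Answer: $\frac{962}{3} \approx 320.67$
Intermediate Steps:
$S = \frac{74}{3}$ ($S = - \frac{-71 - 3}{3} = \left(- \frac{1}{3}\right) \left(-74\right) = \frac{74}{3} \approx 24.667$)
$S 13 = \frac{74}{3} \cdot 13 = \frac{962}{3}$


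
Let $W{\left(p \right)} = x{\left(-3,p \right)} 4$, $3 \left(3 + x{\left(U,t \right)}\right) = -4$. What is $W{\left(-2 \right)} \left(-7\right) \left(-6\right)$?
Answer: $-728$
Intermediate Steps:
$x{\left(U,t \right)} = - \frac{13}{3}$ ($x{\left(U,t \right)} = -3 + \frac{1}{3} \left(-4\right) = -3 - \frac{4}{3} = - \frac{13}{3}$)
$W{\left(p \right)} = - \frac{52}{3}$ ($W{\left(p \right)} = \left(- \frac{13}{3}\right) 4 = - \frac{52}{3}$)
$W{\left(-2 \right)} \left(-7\right) \left(-6\right) = \left(- \frac{52}{3}\right) \left(-7\right) \left(-6\right) = \frac{364}{3} \left(-6\right) = -728$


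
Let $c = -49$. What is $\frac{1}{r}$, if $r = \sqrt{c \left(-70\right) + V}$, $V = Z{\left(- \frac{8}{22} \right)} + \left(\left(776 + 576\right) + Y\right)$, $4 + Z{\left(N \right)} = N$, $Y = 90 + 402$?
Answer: $\frac{\sqrt{637626}}{57966} \approx 0.013776$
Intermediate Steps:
$Y = 492$
$Z{\left(N \right)} = -4 + N$
$V = \frac{20236}{11}$ ($V = \left(-4 - \frac{8}{22}\right) + \left(\left(776 + 576\right) + 492\right) = \left(-4 - \frac{4}{11}\right) + \left(1352 + 492\right) = \left(-4 - \frac{4}{11}\right) + 1844 = - \frac{48}{11} + 1844 = \frac{20236}{11} \approx 1839.6$)
$r = \frac{\sqrt{637626}}{11}$ ($r = \sqrt{\left(-49\right) \left(-70\right) + \frac{20236}{11}} = \sqrt{3430 + \frac{20236}{11}} = \sqrt{\frac{57966}{11}} = \frac{\sqrt{637626}}{11} \approx 72.592$)
$\frac{1}{r} = \frac{1}{\frac{1}{11} \sqrt{637626}} = \frac{\sqrt{637626}}{57966}$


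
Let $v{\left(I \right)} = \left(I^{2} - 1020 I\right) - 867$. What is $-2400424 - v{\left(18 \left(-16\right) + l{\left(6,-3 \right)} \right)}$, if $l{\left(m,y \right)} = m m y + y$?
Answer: $-2965738$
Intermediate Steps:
$l{\left(m,y \right)} = y + y m^{2}$ ($l{\left(m,y \right)} = m^{2} y + y = y m^{2} + y = y + y m^{2}$)
$v{\left(I \right)} = -867 + I^{2} - 1020 I$
$-2400424 - v{\left(18 \left(-16\right) + l{\left(6,-3 \right)} \right)} = -2400424 - \left(-867 + \left(18 \left(-16\right) - 3 \left(1 + 6^{2}\right)\right)^{2} - 1020 \left(18 \left(-16\right) - 3 \left(1 + 6^{2}\right)\right)\right) = -2400424 - \left(-867 + \left(-288 - 3 \left(1 + 36\right)\right)^{2} - 1020 \left(-288 - 3 \left(1 + 36\right)\right)\right) = -2400424 - \left(-867 + \left(-288 - 111\right)^{2} - 1020 \left(-288 - 111\right)\right) = -2400424 - \left(-867 + \left(-399\right)^{2} - -406980\right) = -2400424 - \left(-867 + 159201 + 406980\right) = -2400424 - 565314 = -2965738$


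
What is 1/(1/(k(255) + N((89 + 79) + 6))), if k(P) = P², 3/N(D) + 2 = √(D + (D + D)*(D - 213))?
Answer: 435732522/6701 - 3*I*√13398/13402 ≈ 65025.0 - 0.02591*I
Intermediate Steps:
N(D) = 3/(-2 + √(D + 2*D*(-213 + D))) (N(D) = 3/(-2 + √(D + (D + D)*(D - 213))) = 3/(-2 + √(D + (2*D)*(-213 + D))) = 3/(-2 + √(D + 2*D*(-213 + D))))
1/(1/(k(255) + N((89 + 79) + 6))) = 1/(1/(255² + 3/(-2 + √(((89 + 79) + 6)*(-425 + 2*((89 + 79) + 6)))))) = 1/(1/(65025 + 3/(-2 + √((168 + 6)*(-425 + 2*(168 + 6)))))) = 1/(1/(65025 + 3/(-2 + √(174*(-425 + 2*174))))) = 1/(1/(65025 + 3/(-2 + √(174*(-425 + 348))))) = 1/(1/(65025 + 3/(-2 + √(174*(-77))))) = 1/(1/(65025 + 3/(-2 + √(-13398)))) = 1/(1/(65025 + 3/(-2 + I*√13398))) = 65025 + 3/(-2 + I*√13398)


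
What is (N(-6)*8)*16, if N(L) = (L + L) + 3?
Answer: -1152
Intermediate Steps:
N(L) = 3 + 2*L (N(L) = 2*L + 3 = 3 + 2*L)
(N(-6)*8)*16 = ((3 + 2*(-6))*8)*16 = ((3 - 12)*8)*16 = -9*8*16 = -72*16 = -1152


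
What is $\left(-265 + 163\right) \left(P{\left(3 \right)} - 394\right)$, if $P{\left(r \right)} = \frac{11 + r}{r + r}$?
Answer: $39950$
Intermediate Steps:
$P{\left(r \right)} = \frac{11 + r}{2 r}$
$\left(-265 + 163\right) \left(P{\left(3 \right)} - 394\right) = \left(-265 + 163\right) \left(\frac{11 + 3}{2 \cdot 3} - 394\right) = - 102 \left(\frac{1}{2} \cdot \frac{1}{3} \cdot 14 - 394\right) = - 102 \left(\frac{7}{3} - 394\right) = \left(-102\right) \left(- \frac{1175}{3}\right) = 39950$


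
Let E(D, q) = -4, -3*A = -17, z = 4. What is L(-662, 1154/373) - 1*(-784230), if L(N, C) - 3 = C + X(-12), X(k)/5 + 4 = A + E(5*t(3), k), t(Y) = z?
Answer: 877547134/1119 ≈ 7.8422e+5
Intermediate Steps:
t(Y) = 4
A = 17/3 (A = -⅓*(-17) = 17/3 ≈ 5.6667)
X(k) = -35/3 (X(k) = -20 + 5*(17/3 - 4) = -20 + 5*(5/3) = -20 + 25/3 = -35/3)
L(N, C) = -26/3 + C (L(N, C) = 3 + (C - 35/3) = 3 + (-35/3 + C) = -26/3 + C)
L(-662, 1154/373) - 1*(-784230) = (-26/3 + 1154/373) - 1*(-784230) = (-26/3 + 1154*(1/373)) + 784230 = (-26/3 + 1154/373) + 784230 = -6236/1119 + 784230 = 877547134/1119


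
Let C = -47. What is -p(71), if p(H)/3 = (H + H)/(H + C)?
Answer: -71/4 ≈ -17.750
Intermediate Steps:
p(H) = 6*H/(-47 + H) (p(H) = 3*((H + H)/(H - 47)) = 3*((2*H)/(-47 + H)) = 3*(2*H/(-47 + H)) = 6*H/(-47 + H))
-p(71) = -6*71/(-47 + 71) = -6*71/24 = -1*71/4 = -71/4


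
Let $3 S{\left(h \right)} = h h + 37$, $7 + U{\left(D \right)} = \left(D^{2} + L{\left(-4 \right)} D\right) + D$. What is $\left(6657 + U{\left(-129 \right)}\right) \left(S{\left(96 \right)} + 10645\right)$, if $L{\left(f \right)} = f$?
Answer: $\frac{975249464}{3} \approx 3.2508 \cdot 10^{8}$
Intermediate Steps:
$U{\left(D \right)} = -7 + D^{2} - 3 D$ ($U{\left(D \right)} = -7 + \left(\left(D^{2} - 4 D\right) + D\right) = -7 + \left(D^{2} - 3 D\right) = -7 + D^{2} - 3 D$)
$S{\left(h \right)} = \frac{37}{3} + \frac{h^{2}}{3}$ ($S{\left(h \right)} = \frac{h h + 37}{3} = \frac{h^{2} + 37}{3} = \frac{37 + h^{2}}{3} = \frac{37}{3} + \frac{h^{2}}{3}$)
$\left(6657 + U{\left(-129 \right)}\right) \left(S{\left(96 \right)} + 10645\right) = \left(6657 - \left(-380 - 16641\right)\right) \left(\left(\frac{37}{3} + \frac{96^{2}}{3}\right) + 10645\right) = \left(6657 + \left(-7 + 16641 + 387\right)\right) \left(\left(\frac{37}{3} + \frac{1}{3} \cdot 9216\right) + 10645\right) = \left(6657 + 17021\right) \left(\left(\frac{37}{3} + 3072\right) + 10645\right) = 23678 \left(\frac{9253}{3} + 10645\right) = 23678 \cdot \frac{41188}{3} = \frac{975249464}{3}$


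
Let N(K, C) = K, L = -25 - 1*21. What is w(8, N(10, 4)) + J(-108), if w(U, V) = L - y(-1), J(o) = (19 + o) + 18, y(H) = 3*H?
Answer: -114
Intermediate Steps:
L = -46 (L = -25 - 21 = -46)
J(o) = 37 + o
w(U, V) = -43 (w(U, V) = -46 - 3*(-1) = -46 - 1*(-3) = -46 + 3 = -43)
w(8, N(10, 4)) + J(-108) = -43 + (37 - 108) = -43 - 71 = -114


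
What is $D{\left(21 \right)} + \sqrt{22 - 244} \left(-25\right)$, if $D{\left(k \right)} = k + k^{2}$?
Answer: $462 - 25 i \sqrt{222} \approx 462.0 - 372.49 i$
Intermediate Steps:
$D{\left(21 \right)} + \sqrt{22 - 244} \left(-25\right) = 21 \left(1 + 21\right) + \sqrt{22 - 244} \left(-25\right) = 21 \cdot 22 + \sqrt{-222} \left(-25\right) = 462 + i \sqrt{222} \left(-25\right) = 462 - 25 i \sqrt{222}$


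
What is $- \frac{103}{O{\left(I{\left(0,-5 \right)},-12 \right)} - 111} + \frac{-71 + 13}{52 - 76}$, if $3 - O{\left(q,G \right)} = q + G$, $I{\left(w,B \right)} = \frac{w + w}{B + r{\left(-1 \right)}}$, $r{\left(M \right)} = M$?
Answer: $\frac{335}{96} \approx 3.4896$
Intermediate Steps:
$I{\left(w,B \right)} = \frac{2 w}{-1 + B}$ ($I{\left(w,B \right)} = \frac{w + w}{B - 1} = \frac{2 w}{-1 + B}$)
$O{\left(q,G \right)} = 3 - G - q$ ($O{\left(q,G \right)} = 3 - \left(q + G\right) = 3 - \left(G + q\right) = 3 - G - q$)
$- \frac{103}{O{\left(I{\left(0,-5 \right)},-12 \right)} - 111} + \frac{-71 + 13}{52 - 76} = - \frac{103}{\left(3 - -12 - 2 \cdot 0 \frac{1}{-1 - 5}\right) - 111} + \frac{-71 + 13}{52 - 76} = - \frac{103}{\left(3 + 12 - 2 \cdot 0 \frac{1}{-6}\right) - 111} - \frac{58}{-24} = - \frac{103}{\left(3 + 12 - 2 \cdot 0 \left(- \frac{1}{6}\right)\right) - 111} - - \frac{29}{12} = - \frac{103}{\left(3 + 12 - 0\right) - 111} + \frac{29}{12} = - \frac{103}{\left(3 + 12 + 0\right) - 111} + \frac{29}{12} = - \frac{103}{15 - 111} + \frac{29}{12} = - \frac{103}{-96} + \frac{29}{12} = \left(-103\right) \left(- \frac{1}{96}\right) + \frac{29}{12} = \frac{103}{96} + \frac{29}{12} = \frac{335}{96}$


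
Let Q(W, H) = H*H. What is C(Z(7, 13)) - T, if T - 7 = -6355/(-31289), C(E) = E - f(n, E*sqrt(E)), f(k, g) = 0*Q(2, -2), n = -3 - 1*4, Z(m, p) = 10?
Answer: 87512/31289 ≈ 2.7969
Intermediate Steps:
Q(W, H) = H**2
n = -7 (n = -3 - 4 = -7)
f(k, g) = 0 (f(k, g) = 0*(-2)**2 = 0*4 = 0)
C(E) = E (C(E) = E - 1*0 = E + 0 = E)
T = 225378/31289 (T = 7 - 6355/(-31289) = 7 - 6355*(-1/31289) = 7 + 6355/31289 = 225378/31289 ≈ 7.2031)
C(Z(7, 13)) - T = 10 - 1*225378/31289 = 10 - 225378/31289 = 87512/31289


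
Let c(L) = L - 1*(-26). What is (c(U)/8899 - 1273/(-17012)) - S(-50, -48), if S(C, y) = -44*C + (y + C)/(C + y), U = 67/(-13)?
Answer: -4331564124241/1968067244 ≈ -2200.9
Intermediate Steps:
U = -67/13 (U = 67*(-1/13) = -67/13 ≈ -5.1538)
S(C, y) = 1 - 44*C (S(C, y) = -44*C + (C + y)/(C + y) = -44*C + 1 = 1 - 44*C)
c(L) = 26 + L (c(L) = L + 26 = 26 + L)
(c(U)/8899 - 1273/(-17012)) - S(-50, -48) = ((26 - 67/13)/8899 - 1273/(-17012)) - (1 - 44*(-50)) = ((271/13)*(1/8899) - 1273*(-1/17012)) - (1 + 2200) = (271/115687 + 1273/17012) - 1*2201 = 151879803/1968067244 - 2201 = -4331564124241/1968067244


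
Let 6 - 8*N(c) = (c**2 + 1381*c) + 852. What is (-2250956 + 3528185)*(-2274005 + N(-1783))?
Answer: -6037988978577/2 ≈ -3.0190e+12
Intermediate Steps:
N(c) = -423/4 - 1381*c/8 - c**2/8 (N(c) = 3/4 - ((c**2 + 1381*c) + 852)/8 = 3/4 - (852 + c**2 + 1381*c)/8 = 3/4 + (-213/2 - 1381*c/8 - c**2/8) = -423/4 - 1381*c/8 - c**2/8)
(-2250956 + 3528185)*(-2274005 + N(-1783)) = (-2250956 + 3528185)*(-2274005 + (-423/4 - 1381/8*(-1783) - 1/8*(-1783)**2)) = 1277229*(-2274005 + (-423/4 + 2462323/8 - 1/8*3179089)) = 1277229*(-2274005 + (-423/4 + 2462323/8 - 3179089/8)) = 1277229*(-2274005 - 179403/2) = 1277229*(-4727413/2) = -6037988978577/2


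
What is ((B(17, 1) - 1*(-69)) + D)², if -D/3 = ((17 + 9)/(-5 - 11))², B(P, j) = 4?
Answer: 17347225/4096 ≈ 4235.2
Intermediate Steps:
D = -507/64 (D = -3*(17 + 9)²/(-5 - 11)² = -3*(26/(-16))² = -3*(26*(-1/16))² = -3*(-13/8)² = -3*169/64 = -507/64 ≈ -7.9219)
((B(17, 1) - 1*(-69)) + D)² = ((4 - 1*(-69)) - 507/64)² = ((4 + 69) - 507/64)² = (73 - 507/64)² = (4165/64)² = 17347225/4096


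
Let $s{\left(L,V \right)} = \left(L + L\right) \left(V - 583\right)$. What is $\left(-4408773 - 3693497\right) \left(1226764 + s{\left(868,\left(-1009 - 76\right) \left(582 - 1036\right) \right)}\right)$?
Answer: $-6930284066179320$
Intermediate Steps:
$s{\left(L,V \right)} = 2 L \left(-583 + V\right)$
$\left(-4408773 - 3693497\right) \left(1226764 + s{\left(868,\left(-1009 - 76\right) \left(582 - 1036\right) \right)}\right) = \left(-4408773 - 3693497\right) \left(1226764 + 2 \cdot 868 \left(-583 + \left(-1009 - 76\right) \left(582 - 1036\right)\right)\right) = - 8102270 \left(1226764 + 2 \cdot 868 \left(-583 - -492590\right)\right) = - 8102270 \left(1226764 + 2 \cdot 868 \left(-583 + 492590\right)\right) = - 8102270 \left(1226764 + 2 \cdot 868 \cdot 492007\right) = - 8102270 \left(1226764 + 854124152\right) = \left(-8102270\right) 855350916 = -6930284066179320$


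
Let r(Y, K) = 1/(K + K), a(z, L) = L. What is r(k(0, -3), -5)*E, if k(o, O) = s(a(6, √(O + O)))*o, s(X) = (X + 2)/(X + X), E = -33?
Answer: 33/10 ≈ 3.3000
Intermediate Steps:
s(X) = (2 + X)/(2*X) (s(X) = (2 + X)/((2*X)) = (2 + X)*(1/(2*X)) = (2 + X)/(2*X))
k(o, O) = o*√2*(2 + √2*√O)/(4*√O) (k(o, O) = ((2 + √(O + O))/(2*(√(O + O))))*o = ((2 + √(2*O))/(2*(√(2*O))))*o = ((2 + √2*√O)/(2*((√2*√O))))*o = ((√2/(2*√O))*(2 + √2*√O)/2)*o = (√2*(2 + √2*√O)/(4*√O))*o = o*√2*(2 + √2*√O)/(4*√O))
r(Y, K) = 1/(2*K)
r(k(0, -3), -5)*E = ((½)/(-5))*(-33) = ((½)*(-⅕))*(-33) = -⅒*(-33) = 33/10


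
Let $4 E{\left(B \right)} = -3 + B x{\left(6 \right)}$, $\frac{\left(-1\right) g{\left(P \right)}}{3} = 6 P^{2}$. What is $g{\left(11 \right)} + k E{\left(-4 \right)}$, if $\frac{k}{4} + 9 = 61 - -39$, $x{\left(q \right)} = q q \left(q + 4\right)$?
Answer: $-133491$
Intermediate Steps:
$x{\left(q \right)} = q^{2} \left(4 + q\right)$ ($x{\left(q \right)} = q q \left(4 + q\right) = q^{2} \left(4 + q\right)$)
$g{\left(P \right)} = - 18 P^{2}$ ($g{\left(P \right)} = - 3 \cdot 6 P^{2} = - 18 P^{2}$)
$k = 364$ ($k = -36 + 4 \left(61 - -39\right) = -36 + 4 \left(61 + 39\right) = -36 + 4 \cdot 100 = -36 + 400 = 364$)
$E{\left(B \right)} = - \frac{3}{4} + 90 B$ ($E{\left(B \right)} = \frac{-3 + B 6^{2} \left(4 + 6\right)}{4} = \frac{-3 + B 36 \cdot 10}{4} = \frac{-3 + B 360}{4} = \frac{-3 + 360 B}{4} = - \frac{3}{4} + 90 B$)
$g{\left(11 \right)} + k E{\left(-4 \right)} = - 18 \cdot 11^{2} + 364 \left(- \frac{3}{4} + 90 \left(-4\right)\right) = \left(-18\right) 121 + 364 \left(- \frac{3}{4} - 360\right) = -2178 + 364 \left(- \frac{1443}{4}\right) = -2178 - 131313 = -133491$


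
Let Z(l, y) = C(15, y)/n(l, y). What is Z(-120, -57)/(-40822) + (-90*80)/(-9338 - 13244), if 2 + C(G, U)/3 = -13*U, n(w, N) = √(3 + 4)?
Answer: 3600/11291 - 2217*√7/285754 ≈ 0.29831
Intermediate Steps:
n(w, N) = √7
C(G, U) = -6 - 39*U (C(G, U) = -6 + 3*(-13*U) = -6 - 39*U)
Z(l, y) = √7*(-6 - 39*y)/7 (Z(l, y) = (-6 - 39*y)/(√7) = (-6 - 39*y)*(√7/7) = √7*(-6 - 39*y)/7)
Z(-120, -57)/(-40822) + (-90*80)/(-9338 - 13244) = (3*√7*(-2 - 13*(-57))/7)/(-40822) + (-90*80)/(-9338 - 13244) = (3*√7*(-2 + 741)/7)*(-1/40822) - 7200/(-22582) = ((3/7)*√7*739)*(-1/40822) - 7200*(-1/22582) = (2217*√7/7)*(-1/40822) + 3600/11291 = -2217*√7/285754 + 3600/11291 = 3600/11291 - 2217*√7/285754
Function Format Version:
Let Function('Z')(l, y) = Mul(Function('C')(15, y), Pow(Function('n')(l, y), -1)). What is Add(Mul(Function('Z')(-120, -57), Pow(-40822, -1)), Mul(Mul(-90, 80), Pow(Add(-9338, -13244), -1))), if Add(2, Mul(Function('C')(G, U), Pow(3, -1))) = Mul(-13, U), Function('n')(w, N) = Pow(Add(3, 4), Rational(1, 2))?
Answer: Add(Rational(3600, 11291), Mul(Rational(-2217, 285754), Pow(7, Rational(1, 2)))) ≈ 0.29831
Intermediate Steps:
Function('n')(w, N) = Pow(7, Rational(1, 2))
Function('C')(G, U) = Add(-6, Mul(-39, U)) (Function('C')(G, U) = Add(-6, Mul(3, Mul(-13, U))) = Add(-6, Mul(-39, U)))
Function('Z')(l, y) = Mul(Rational(1, 7), Pow(7, Rational(1, 2)), Add(-6, Mul(-39, y))) (Function('Z')(l, y) = Mul(Add(-6, Mul(-39, y)), Pow(Pow(7, Rational(1, 2)), -1)) = Mul(Add(-6, Mul(-39, y)), Mul(Rational(1, 7), Pow(7, Rational(1, 2)))) = Mul(Rational(1, 7), Pow(7, Rational(1, 2)), Add(-6, Mul(-39, y))))
Add(Mul(Function('Z')(-120, -57), Pow(-40822, -1)), Mul(Mul(-90, 80), Pow(Add(-9338, -13244), -1))) = Add(Mul(Mul(Rational(3, 7), Pow(7, Rational(1, 2)), Add(-2, Mul(-13, -57))), Pow(-40822, -1)), Mul(Mul(-90, 80), Pow(Add(-9338, -13244), -1))) = Add(Mul(Mul(Rational(3, 7), Pow(7, Rational(1, 2)), Add(-2, 741)), Rational(-1, 40822)), Mul(-7200, Pow(-22582, -1))) = Add(Mul(Mul(Rational(3, 7), Pow(7, Rational(1, 2)), 739), Rational(-1, 40822)), Mul(-7200, Rational(-1, 22582))) = Add(Mul(Mul(Rational(2217, 7), Pow(7, Rational(1, 2))), Rational(-1, 40822)), Rational(3600, 11291)) = Add(Mul(Rational(-2217, 285754), Pow(7, Rational(1, 2))), Rational(3600, 11291)) = Add(Rational(3600, 11291), Mul(Rational(-2217, 285754), Pow(7, Rational(1, 2))))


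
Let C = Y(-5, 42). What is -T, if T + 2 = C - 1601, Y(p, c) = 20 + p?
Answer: 1588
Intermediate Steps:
C = 15 (C = 20 - 5 = 15)
T = -1588 (T = -2 + (15 - 1601) = -2 - 1586 = -1588)
-T = -1*(-1588) = 1588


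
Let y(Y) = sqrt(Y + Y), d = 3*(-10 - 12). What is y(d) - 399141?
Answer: -399141 + 2*I*sqrt(33) ≈ -3.9914e+5 + 11.489*I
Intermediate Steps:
d = -66 (d = 3*(-22) = -66)
y(Y) = sqrt(2)*sqrt(Y) (y(Y) = sqrt(2*Y) = sqrt(2)*sqrt(Y))
y(d) - 399141 = sqrt(2)*sqrt(-66) - 399141 = sqrt(2)*(I*sqrt(66)) - 399141 = 2*I*sqrt(33) - 399141 = -399141 + 2*I*sqrt(33)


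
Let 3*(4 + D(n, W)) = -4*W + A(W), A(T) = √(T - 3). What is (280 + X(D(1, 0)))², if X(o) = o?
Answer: (828 + I*√3)²/9 ≈ 76176.0 + 318.7*I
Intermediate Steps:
A(T) = √(-3 + T)
D(n, W) = -4 - 4*W/3 + √(-3 + W)/3 (D(n, W) = -4 + (-4*W + √(-3 + W))/3 = -4 + (√(-3 + W) - 4*W)/3 = -4 + (-4*W/3 + √(-3 + W)/3) = -4 - 4*W/3 + √(-3 + W)/3)
(280 + X(D(1, 0)))² = (280 + (-4 - 4/3*0 + √(-3 + 0)/3))² = (280 + (-4 + 0 + √(-3)/3))² = (280 + (-4 + 0 + (I*√3)/3))² = (280 + (-4 + 0 + I*√3/3))² = (280 + (-4 + I*√3/3))² = (276 + I*√3/3)²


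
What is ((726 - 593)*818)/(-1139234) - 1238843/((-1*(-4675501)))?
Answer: -959999261028/2663244853117 ≈ -0.36046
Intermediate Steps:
((726 - 593)*818)/(-1139234) - 1238843/((-1*(-4675501))) = (133*818)*(-1/1139234) - 1238843/4675501 = 108794*(-1/1139234) - 1238843*1/4675501 = -54397/569617 - 1238843/4675501 = -959999261028/2663244853117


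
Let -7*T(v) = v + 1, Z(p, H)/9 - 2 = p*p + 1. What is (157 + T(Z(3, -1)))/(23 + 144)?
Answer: 990/1169 ≈ 0.84688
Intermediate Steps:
Z(p, H) = 27 + 9*p² (Z(p, H) = 18 + 9*(p*p + 1) = 18 + 9*(p² + 1) = 18 + 9*(1 + p²) = 18 + (9 + 9*p²) = 27 + 9*p²)
T(v) = -⅐ - v/7 (T(v) = -(v + 1)/7 = -(1 + v)/7 = -⅐ - v/7)
(157 + T(Z(3, -1)))/(23 + 144) = (157 + (-⅐ - (27 + 9*3²)/7))/(23 + 144) = (157 + (-⅐ - (27 + 9*9)/7))/167 = (157 + (-⅐ - (27 + 81)/7))*(1/167) = (157 + (-⅐ - ⅐*108))*(1/167) = (157 + (-⅐ - 108/7))*(1/167) = (157 - 109/7)*(1/167) = (990/7)*(1/167) = 990/1169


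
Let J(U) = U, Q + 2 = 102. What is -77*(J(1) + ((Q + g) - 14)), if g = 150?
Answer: -18249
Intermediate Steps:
Q = 100 (Q = -2 + 102 = 100)
-77*(J(1) + ((Q + g) - 14)) = -77*(1 + ((100 + 150) - 14)) = -77*(1 + (250 - 14)) = -77*(1 + 236) = -77*237 = -18249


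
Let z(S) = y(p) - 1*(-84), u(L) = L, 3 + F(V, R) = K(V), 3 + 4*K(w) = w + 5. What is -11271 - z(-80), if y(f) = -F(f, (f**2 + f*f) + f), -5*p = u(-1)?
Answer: -227149/20 ≈ -11357.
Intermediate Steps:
K(w) = 1/2 + w/4 (K(w) = -3/4 + (w + 5)/4 = -3/4 + (5 + w)/4 = -3/4 + (5/4 + w/4) = 1/2 + w/4)
F(V, R) = -5/2 + V/4 (F(V, R) = -3 + (1/2 + V/4) = -5/2 + V/4)
p = 1/5 (p = -1/5*(-1) = 1/5 ≈ 0.20000)
y(f) = 5/2 - f/4 (y(f) = -(-5/2 + f/4) = 5/2 - f/4)
z(S) = 1729/20 (z(S) = (5/2 - 1/4*1/5) - 1*(-84) = (5/2 - 1/20) + 84 = 49/20 + 84 = 1729/20)
-11271 - z(-80) = -11271 - 1*1729/20 = -11271 - 1729/20 = -227149/20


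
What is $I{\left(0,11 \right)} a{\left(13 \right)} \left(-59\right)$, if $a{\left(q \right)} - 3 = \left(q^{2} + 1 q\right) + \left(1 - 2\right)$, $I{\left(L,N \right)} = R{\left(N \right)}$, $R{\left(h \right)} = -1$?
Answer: $10856$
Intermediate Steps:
$I{\left(L,N \right)} = -1$
$a{\left(q \right)} = 2 + q + q^{2}$ ($a{\left(q \right)} = 3 + \left(\left(q^{2} + 1 q\right) + \left(1 - 2\right)\right) = 3 + \left(\left(q^{2} + q\right) + \left(1 - 2\right)\right) = 3 - \left(1 - q - q^{2}\right) = 3 + \left(-1 + q + q^{2}\right) = 2 + q + q^{2}$)
$I{\left(0,11 \right)} a{\left(13 \right)} \left(-59\right) = - (2 + 13 + 13^{2}) \left(-59\right) = - (2 + 13 + 169) \left(-59\right) = \left(-1\right) 184 \left(-59\right) = \left(-184\right) \left(-59\right) = 10856$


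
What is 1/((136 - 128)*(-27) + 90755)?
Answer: 1/90539 ≈ 1.1045e-5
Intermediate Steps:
1/((136 - 128)*(-27) + 90755) = 1/(8*(-27) + 90755) = 1/(-216 + 90755) = 1/90539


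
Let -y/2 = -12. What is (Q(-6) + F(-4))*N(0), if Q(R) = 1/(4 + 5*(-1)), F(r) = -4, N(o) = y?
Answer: -120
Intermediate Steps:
y = 24 (y = -2*(-12) = 24)
N(o) = 24
Q(R) = -1 (Q(R) = 1/(4 - 5) = 1/(-1) = -1)
(Q(-6) + F(-4))*N(0) = (-1 - 4)*24 = -5*24 = -120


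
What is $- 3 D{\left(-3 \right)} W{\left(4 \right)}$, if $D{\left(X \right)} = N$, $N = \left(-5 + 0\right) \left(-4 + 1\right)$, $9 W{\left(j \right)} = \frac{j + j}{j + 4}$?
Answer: $-5$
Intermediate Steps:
$W{\left(j \right)} = \frac{2 j}{9 \left(4 + j\right)}$ ($W{\left(j \right)} = \frac{\left(j + j\right) \frac{1}{j + 4}}{9} = \frac{2 j \frac{1}{4 + j}}{9} = \frac{2 j}{9 \left(4 + j\right)}$)
$N = 15$ ($N = \left(-5\right) \left(-3\right) = 15$)
$D{\left(X \right)} = 15$
$- 3 D{\left(-3 \right)} W{\left(4 \right)} = \left(-3\right) 15 \cdot \frac{2}{9} \cdot 4 \frac{1}{4 + 4} = - 45 \cdot \frac{2}{9} \cdot 4 \cdot \frac{1}{8} = \left(-45\right) \frac{1}{9} = -5$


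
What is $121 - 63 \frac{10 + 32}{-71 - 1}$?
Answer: $\frac{631}{4} \approx 157.75$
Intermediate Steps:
$121 - 63 \frac{10 + 32}{-71 - 1} = 121 - 63 \frac{42}{-72} = 121 - 63 \cdot 42 \left(- \frac{1}{72}\right) = 121 - - \frac{147}{4} = 121 + \frac{147}{4} = \frac{631}{4}$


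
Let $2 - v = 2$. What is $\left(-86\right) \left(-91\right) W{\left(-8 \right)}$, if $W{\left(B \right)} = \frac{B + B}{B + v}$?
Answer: $15652$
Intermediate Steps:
$v = 0$ ($v = 2 - 2 = 0$)
$W{\left(B \right)} = 2$ ($W{\left(B \right)} = \frac{B + B}{B + 0} = \frac{2 B}{B} = 2$)
$\left(-86\right) \left(-91\right) W{\left(-8 \right)} = \left(-86\right) \left(-91\right) 2 = 7826 \cdot 2 = 15652$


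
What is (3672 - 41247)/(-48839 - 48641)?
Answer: 7515/19496 ≈ 0.38546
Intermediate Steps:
(3672 - 41247)/(-48839 - 48641) = -37575/(-97480) = -37575*(-1/97480) = 7515/19496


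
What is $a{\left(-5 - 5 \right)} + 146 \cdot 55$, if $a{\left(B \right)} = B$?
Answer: $8020$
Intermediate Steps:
$a{\left(-5 - 5 \right)} + 146 \cdot 55 = \left(-5 - 5\right) + 146 \cdot 55 = \left(-5 - 5\right) + 8030 = -10 + 8030 = 8020$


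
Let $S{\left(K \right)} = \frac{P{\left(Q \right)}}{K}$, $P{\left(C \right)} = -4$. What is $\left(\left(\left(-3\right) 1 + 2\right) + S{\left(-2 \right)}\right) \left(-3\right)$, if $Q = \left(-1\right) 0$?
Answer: $-3$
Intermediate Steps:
$Q = 0$
$S{\left(K \right)} = - \frac{4}{K}$
$\left(\left(\left(-3\right) 1 + 2\right) + S{\left(-2 \right)}\right) \left(-3\right) = \left(\left(\left(-3\right) 1 + 2\right) - \frac{4}{-2}\right) \left(-3\right) = \left(\left(-3 + 2\right) - -2\right) \left(-3\right) = \left(-1 + 2\right) \left(-3\right) = 1 \left(-3\right) = -3$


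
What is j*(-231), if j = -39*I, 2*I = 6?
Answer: 27027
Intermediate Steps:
I = 3 (I = (1/2)*6 = 3)
j = -117 (j = -39*3 = -117)
j*(-231) = -117*(-231) = 27027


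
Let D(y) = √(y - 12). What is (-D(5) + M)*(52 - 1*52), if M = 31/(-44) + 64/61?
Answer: 0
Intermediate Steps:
D(y) = √(-12 + y)
M = 925/2684 (M = 31*(-1/44) + 64*(1/61) = -31/44 + 64/61 = 925/2684 ≈ 0.34464)
(-D(5) + M)*(52 - 1*52) = (-√(-12 + 5) + 925/2684)*(52 - 1*52) = (-√(-7) + 925/2684)*(52 - 52) = (-I*√7 + 925/2684)*0 = (925/2684 - I*√7)*0 = 0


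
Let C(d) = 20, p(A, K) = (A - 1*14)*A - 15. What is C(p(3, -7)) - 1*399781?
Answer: -399761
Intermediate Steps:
p(A, K) = -15 + A*(-14 + A) (p(A, K) = (A - 14)*A - 15 = (-14 + A)*A - 15 = A*(-14 + A) - 15 = -15 + A*(-14 + A))
C(p(3, -7)) - 1*399781 = 20 - 1*399781 = 20 - 399781 = -399761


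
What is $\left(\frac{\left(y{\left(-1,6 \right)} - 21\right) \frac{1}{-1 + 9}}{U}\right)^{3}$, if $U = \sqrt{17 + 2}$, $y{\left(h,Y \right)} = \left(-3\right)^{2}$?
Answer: $- \frac{27 \sqrt{19}}{2888} \approx -0.040751$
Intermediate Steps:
$y{\left(h,Y \right)} = 9$
$U = \sqrt{19} \approx 4.3589$
$\left(\frac{\left(y{\left(-1,6 \right)} - 21\right) \frac{1}{-1 + 9}}{U}\right)^{3} = \left(\frac{\left(9 - 21\right) \frac{1}{-1 + 9}}{\sqrt{19}}\right)^{3} = \left(- \frac{12}{8} \frac{\sqrt{19}}{19}\right)^{3} = \left(\left(-12\right) \frac{1}{8} \frac{\sqrt{19}}{19}\right)^{3} = \left(- \frac{3 \frac{\sqrt{19}}{19}}{2}\right)^{3} = \left(- \frac{3 \sqrt{19}}{38}\right)^{3} = - \frac{27 \sqrt{19}}{2888}$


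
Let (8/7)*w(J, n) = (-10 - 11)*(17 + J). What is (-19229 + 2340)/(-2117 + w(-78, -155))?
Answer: 135112/7969 ≈ 16.955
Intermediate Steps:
w(J, n) = -2499/8 - 147*J/8 (w(J, n) = 7*((-10 - 11)*(17 + J))/8 = 7*(-21*(17 + J))/8 = 7*(-357 - 21*J)/8 = -2499/8 - 147*J/8)
(-19229 + 2340)/(-2117 + w(-78, -155)) = (-19229 + 2340)/(-2117 + (-2499/8 - 147/8*(-78))) = -16889/(-2117 + (-2499/8 + 5733/4)) = -16889/(-2117 + 8967/8) = -16889/(-7969/8) = -16889*(-8/7969) = 135112/7969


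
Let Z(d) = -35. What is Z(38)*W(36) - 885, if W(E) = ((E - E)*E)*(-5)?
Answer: -885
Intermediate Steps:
W(E) = 0 (W(E) = (0*E)*(-5) = 0*(-5) = 0)
Z(38)*W(36) - 885 = -35*0 - 885 = 0 - 885 = -885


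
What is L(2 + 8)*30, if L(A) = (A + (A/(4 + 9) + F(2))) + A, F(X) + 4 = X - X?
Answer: 6540/13 ≈ 503.08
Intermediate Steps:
F(X) = -4 (F(X) = -4 + (X - X) = -4 + 0 = -4)
L(A) = -4 + 27*A/13 (L(A) = (A + (A/(4 + 9) - 4)) + A = (A + (A/13 - 4)) + A = (A + (-4 + A/13)) + A = (-4 + 14*A/13) + A = -4 + 27*A/13)
L(2 + 8)*30 = (-4 + 27*(2 + 8)/13)*30 = (-4 + (27/13)*10)*30 = (-4 + 270/13)*30 = (218/13)*30 = 6540/13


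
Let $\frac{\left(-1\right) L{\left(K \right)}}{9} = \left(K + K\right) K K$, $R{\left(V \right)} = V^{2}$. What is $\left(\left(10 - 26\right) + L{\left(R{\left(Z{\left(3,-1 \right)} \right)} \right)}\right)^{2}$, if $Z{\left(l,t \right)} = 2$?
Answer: $1364224$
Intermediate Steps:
$L{\left(K \right)} = - 18 K^{3}$ ($L{\left(K \right)} = - 9 \left(K + K\right) K K = - 9 \cdot 2 K K K = - 9 \cdot 2 K^{2} K = - 9 \cdot 2 K^{3} = - 18 K^{3}$)
$\left(\left(10 - 26\right) + L{\left(R{\left(Z{\left(3,-1 \right)} \right)} \right)}\right)^{2} = \left(\left(10 - 26\right) - 18 \left(2^{2}\right)^{3}\right)^{2} = \left(\left(10 - 26\right) - 18 \cdot 4^{3}\right)^{2} = \left(-16 - 1152\right)^{2} = \left(-1168\right)^{2} = 1364224$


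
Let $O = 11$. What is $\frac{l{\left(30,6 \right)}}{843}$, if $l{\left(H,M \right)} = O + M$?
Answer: $\frac{17}{843} \approx 0.020166$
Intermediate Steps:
$l{\left(H,M \right)} = 11 + M$
$\frac{l{\left(30,6 \right)}}{843} = \frac{11 + 6}{843} = 17 \cdot \frac{1}{843} = \frac{17}{843}$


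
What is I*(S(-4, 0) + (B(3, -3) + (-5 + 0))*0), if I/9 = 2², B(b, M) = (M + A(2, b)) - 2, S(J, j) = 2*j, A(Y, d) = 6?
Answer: 0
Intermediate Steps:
B(b, M) = 4 + M (B(b, M) = (M + 6) - 2 = (6 + M) - 2 = 4 + M)
I = 36 (I = 9*2² = 9*4 = 36)
I*(S(-4, 0) + (B(3, -3) + (-5 + 0))*0) = 36*(2*0 + ((4 - 3) + (-5 + 0))*0) = 36*(0 + (1 - 5)*0) = 36*(0 - 4*0) = 36*(0 + 0) = 36*0 = 0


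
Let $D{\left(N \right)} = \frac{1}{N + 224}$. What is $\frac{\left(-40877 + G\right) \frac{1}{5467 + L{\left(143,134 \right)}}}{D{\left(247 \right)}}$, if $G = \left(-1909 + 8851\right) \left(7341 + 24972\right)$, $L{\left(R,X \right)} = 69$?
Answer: $\frac{105633981399}{5536} \approx 1.9081 \cdot 10^{7}$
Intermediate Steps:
$G = 224316846$ ($G = 6942 \cdot 32313 = 224316846$)
$D{\left(N \right)} = \frac{1}{224 + N}$
$\frac{\left(-40877 + G\right) \frac{1}{5467 + L{\left(143,134 \right)}}}{D{\left(247 \right)}} = \frac{\left(-40877 + 224316846\right) \frac{1}{5467 + 69}}{\frac{1}{224 + 247}} = \frac{224275969 \cdot \frac{1}{5536}}{\frac{1}{471}} = 224275969 \cdot \frac{1}{5536} \frac{1}{\frac{1}{471}} = \frac{224275969}{5536} \cdot 471 = \frac{105633981399}{5536}$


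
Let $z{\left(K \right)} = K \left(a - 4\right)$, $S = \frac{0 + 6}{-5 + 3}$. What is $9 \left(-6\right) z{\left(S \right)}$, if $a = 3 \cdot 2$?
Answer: $324$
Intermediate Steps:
$a = 6$
$S = -3$ ($S = \frac{6}{-2} = 6 \left(- \frac{1}{2}\right) = -3$)
$z{\left(K \right)} = 2 K$ ($z{\left(K \right)} = K \left(6 - 4\right) = K 2 = 2 K$)
$9 \left(-6\right) z{\left(S \right)} = 9 \left(-6\right) 2 \left(-3\right) = \left(-54\right) \left(-6\right) = 324$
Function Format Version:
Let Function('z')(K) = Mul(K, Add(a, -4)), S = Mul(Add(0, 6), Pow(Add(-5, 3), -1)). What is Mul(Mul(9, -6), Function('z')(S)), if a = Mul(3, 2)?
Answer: 324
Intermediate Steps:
a = 6
S = -3 (S = Mul(6, Pow(-2, -1)) = Mul(6, Rational(-1, 2)) = -3)
Function('z')(K) = Mul(2, K) (Function('z')(K) = Mul(K, Add(6, -4)) = Mul(K, 2) = Mul(2, K))
Mul(Mul(9, -6), Function('z')(S)) = Mul(Mul(9, -6), Mul(2, -3)) = Mul(-54, -6) = 324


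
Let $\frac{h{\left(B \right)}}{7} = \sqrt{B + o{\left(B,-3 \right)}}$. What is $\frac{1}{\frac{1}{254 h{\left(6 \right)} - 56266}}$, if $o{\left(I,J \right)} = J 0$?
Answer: $-56266 + 1778 \sqrt{6} \approx -51911.0$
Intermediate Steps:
$o{\left(I,J \right)} = 0$
$h{\left(B \right)} = 7 \sqrt{B}$ ($h{\left(B \right)} = 7 \sqrt{B + 0} = 7 \sqrt{B}$)
$\frac{1}{\frac{1}{254 h{\left(6 \right)} - 56266}} = \frac{1}{\frac{1}{254 \cdot 7 \sqrt{6} - 56266}} = \frac{1}{\frac{1}{1778 \sqrt{6} - 56266}} = \frac{1}{\frac{1}{-56266 + 1778 \sqrt{6}}} = -56266 + 1778 \sqrt{6}$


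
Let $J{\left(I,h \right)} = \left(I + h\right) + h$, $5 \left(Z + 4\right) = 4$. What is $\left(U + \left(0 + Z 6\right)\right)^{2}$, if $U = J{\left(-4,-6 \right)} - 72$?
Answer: $\frac{287296}{25} \approx 11492.0$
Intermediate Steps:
$Z = - \frac{16}{5}$ ($Z = -4 + \frac{1}{5} \cdot 4 = -4 + \frac{4}{5} = - \frac{16}{5} \approx -3.2$)
$J{\left(I,h \right)} = I + 2 h$
$U = -88$ ($U = \left(-4 + 2 \left(-6\right)\right) - 72 = \left(-4 - 12\right) - 72 = -16 - 72 = -88$)
$\left(U + \left(0 + Z 6\right)\right)^{2} = \left(-88 + \left(0 - \frac{96}{5}\right)\right)^{2} = \left(-88 - \frac{96}{5}\right)^{2} = \left(- \frac{536}{5}\right)^{2} = \frac{287296}{25}$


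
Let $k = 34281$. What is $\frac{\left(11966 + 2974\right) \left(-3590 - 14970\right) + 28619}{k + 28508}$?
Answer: $- \frac{277257781}{62789} \approx -4415.7$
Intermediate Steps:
$\frac{\left(11966 + 2974\right) \left(-3590 - 14970\right) + 28619}{k + 28508} = \frac{\left(11966 + 2974\right) \left(-3590 - 14970\right) + 28619}{34281 + 28508} = \frac{14940 \left(-18560\right) + 28619}{62789} = \left(-277286400 + 28619\right) \frac{1}{62789} = \left(-277257781\right) \frac{1}{62789} = - \frac{277257781}{62789}$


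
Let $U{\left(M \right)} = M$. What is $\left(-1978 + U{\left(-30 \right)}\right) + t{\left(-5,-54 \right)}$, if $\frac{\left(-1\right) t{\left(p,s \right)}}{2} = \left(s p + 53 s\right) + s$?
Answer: $3284$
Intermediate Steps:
$t{\left(p,s \right)} = - 108 s - 2 p s$ ($t{\left(p,s \right)} = - 2 \left(\left(s p + 53 s\right) + s\right) = - 2 \left(\left(p s + 53 s\right) + s\right) = - 2 \left(\left(53 s + p s\right) + s\right) = - 2 \left(54 s + p s\right) = - 108 s - 2 p s$)
$\left(-1978 + U{\left(-30 \right)}\right) + t{\left(-5,-54 \right)} = \left(-1978 - 30\right) - - 108 \left(54 - 5\right) = -2008 - \left(-108\right) 49 = -2008 + 5292 = 3284$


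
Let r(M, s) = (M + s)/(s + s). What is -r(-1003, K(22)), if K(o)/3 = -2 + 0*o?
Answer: -1009/12 ≈ -84.083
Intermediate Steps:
K(o) = -6 (K(o) = 3*(-2 + 0*o) = 3*(-2 + 0) = 3*(-2) = -6)
r(M, s) = (M + s)/(2*s) (r(M, s) = (M + s)/((2*s)) = (M + s)*(1/(2*s)) = (M + s)/(2*s))
-r(-1003, K(22)) = -(-1003 - 6)/(2*(-6)) = -(-1)*(-1009)/(2*6) = -1*1009/12 = -1009/12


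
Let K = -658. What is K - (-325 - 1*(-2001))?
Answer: -2334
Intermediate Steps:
K - (-325 - 1*(-2001)) = -658 - (-325 - 1*(-2001)) = -658 - (-325 + 2001) = -658 - 1*1676 = -658 - 1676 = -2334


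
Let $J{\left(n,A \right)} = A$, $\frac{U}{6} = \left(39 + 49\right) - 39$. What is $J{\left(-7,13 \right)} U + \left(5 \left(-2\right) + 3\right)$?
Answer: $3815$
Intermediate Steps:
$U = 294$ ($U = 6 \left(\left(39 + 49\right) - 39\right) = 6 \left(88 - 39\right) = 6 \cdot 49 = 294$)
$J{\left(-7,13 \right)} U + \left(5 \left(-2\right) + 3\right) = 13 \cdot 294 + \left(5 \left(-2\right) + 3\right) = 3822 + \left(-10 + 3\right) = 3822 - 7 = 3815$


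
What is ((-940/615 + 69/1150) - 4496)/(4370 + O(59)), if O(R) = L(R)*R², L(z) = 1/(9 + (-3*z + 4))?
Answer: -55318862/53489925 ≈ -1.0342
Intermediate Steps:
L(z) = 1/(13 - 3*z) (L(z) = 1/(9 + (4 - 3*z)) = 1/(13 - 3*z))
O(R) = -R²/(-13 + 3*R) (O(R) = (-1/(-13 + 3*R))*R² = -R²/(-13 + 3*R))
((-940/615 + 69/1150) - 4496)/(4370 + O(59)) = ((-940/615 + 69/1150) - 4496)/(4370 - 1*59²/(-13 + 3*59)) = ((-940*1/615 + 69*(1/1150)) - 4496)/(4370 - 1*3481/(-13 + 177)) = ((-188/123 + 3/50) - 4496)/(4370 - 1*3481/164) = (-9031/6150 - 4496)/(4370 - 1*3481*1/164) = -27659431/(6150*(4370 - 3481/164)) = -27659431/(6150*713199/164) = -27659431/6150*164/713199 = -55318862/53489925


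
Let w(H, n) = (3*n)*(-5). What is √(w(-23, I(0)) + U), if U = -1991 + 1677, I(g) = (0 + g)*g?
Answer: I*√314 ≈ 17.72*I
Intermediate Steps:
I(g) = g² (I(g) = g*g = g²)
w(H, n) = -15*n
U = -314
√(w(-23, I(0)) + U) = √(-15*0² - 314) = √(-15*0 - 314) = √(0 - 314) = √(-314) = I*√314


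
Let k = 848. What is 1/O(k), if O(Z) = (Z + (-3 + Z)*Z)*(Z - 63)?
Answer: 1/563165280 ≈ 1.7757e-9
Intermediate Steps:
O(Z) = (-63 + Z)*(Z + Z*(-3 + Z)) (O(Z) = (Z + Z*(-3 + Z))*(-63 + Z) = (-63 + Z)*(Z + Z*(-3 + Z)))
1/O(k) = 1/(848*(126 + 848² - 65*848)) = 1/(848*(126 + 719104 - 55120)) = 1/(848*664110) = 1/563165280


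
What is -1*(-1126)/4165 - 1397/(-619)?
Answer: 6515499/2578135 ≈ 2.5272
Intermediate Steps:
-1*(-1126)/4165 - 1397/(-619) = 1126*(1/4165) - 1397*(-1/619) = 1126/4165 + 1397/619 = 6515499/2578135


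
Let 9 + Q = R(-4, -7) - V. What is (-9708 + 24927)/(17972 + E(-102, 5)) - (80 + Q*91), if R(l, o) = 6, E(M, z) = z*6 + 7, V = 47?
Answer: 8946161/2001 ≈ 4470.8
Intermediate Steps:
E(M, z) = 7 + 6*z (E(M, z) = 6*z + 7 = 7 + 6*z)
Q = -50 (Q = -9 + (6 - 1*47) = -9 + (6 - 47) = -9 - 41 = -50)
(-9708 + 24927)/(17972 + E(-102, 5)) - (80 + Q*91) = (-9708 + 24927)/(17972 + (7 + 6*5)) - (80 - 50*91) = 15219/(17972 + (7 + 30)) - (80 - 4550) = 15219/(17972 + 37) - 1*(-4470) = 15219/18009 + 4470 = 15219*(1/18009) + 4470 = 1691/2001 + 4470 = 8946161/2001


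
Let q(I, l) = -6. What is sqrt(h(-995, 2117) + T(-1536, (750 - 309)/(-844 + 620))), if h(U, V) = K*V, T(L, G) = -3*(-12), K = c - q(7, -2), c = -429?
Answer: 9*I*sqrt(11055) ≈ 946.29*I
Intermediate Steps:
K = -423 (K = -429 - 1*(-6) = -429 + 6 = -423)
T(L, G) = 36
h(U, V) = -423*V
sqrt(h(-995, 2117) + T(-1536, (750 - 309)/(-844 + 620))) = sqrt(-423*2117 + 36) = sqrt(-895491 + 36) = sqrt(-895455) = 9*I*sqrt(11055)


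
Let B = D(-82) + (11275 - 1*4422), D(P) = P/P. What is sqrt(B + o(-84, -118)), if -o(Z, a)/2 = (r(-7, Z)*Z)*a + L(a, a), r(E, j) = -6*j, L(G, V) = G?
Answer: I*sqrt(9984206) ≈ 3159.8*I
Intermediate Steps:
D(P) = 1
o(Z, a) = -2*a + 12*a*Z**2 (o(Z, a) = -2*(((-6*Z)*Z)*a + a) = -2*((-6*Z**2)*a + a) = -2*(-6*a*Z**2 + a) = -2*(a - 6*a*Z**2) = -2*a + 12*a*Z**2)
B = 6854 (B = 1 + (11275 - 1*4422) = 1 + (11275 - 4422) = 1 + 6853 = 6854)
sqrt(B + o(-84, -118)) = sqrt(6854 + 2*(-118)*(-1 + 6*(-84)**2)) = sqrt(6854 + 2*(-118)*(-1 + 6*7056)) = sqrt(6854 + 2*(-118)*(-1 + 42336)) = sqrt(6854 + 2*(-118)*42335) = sqrt(6854 - 9991060) = sqrt(-9984206) = I*sqrt(9984206)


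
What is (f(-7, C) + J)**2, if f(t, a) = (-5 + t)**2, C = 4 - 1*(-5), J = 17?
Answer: 25921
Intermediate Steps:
C = 9 (C = 4 + 5 = 9)
(f(-7, C) + J)**2 = ((-5 - 7)**2 + 17)**2 = ((-12)**2 + 17)**2 = (144 + 17)**2 = 161**2 = 25921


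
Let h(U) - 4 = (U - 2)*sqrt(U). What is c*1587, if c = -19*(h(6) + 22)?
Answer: -783978 - 120612*sqrt(6) ≈ -1.0794e+6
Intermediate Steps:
h(U) = 4 + sqrt(U)*(-2 + U) (h(U) = 4 + (U - 2)*sqrt(U) = 4 + (-2 + U)*sqrt(U) = 4 + sqrt(U)*(-2 + U))
c = -494 - 76*sqrt(6) (c = -19*((4 + 6**(3/2) - 2*sqrt(6)) + 22) = -19*((4 + 6*sqrt(6) - 2*sqrt(6)) + 22) = -19*((4 + 4*sqrt(6)) + 22) = -19*(26 + 4*sqrt(6)) = -494 - 76*sqrt(6) ≈ -680.16)
c*1587 = (-494 - 76*sqrt(6))*1587 = -783978 - 120612*sqrt(6)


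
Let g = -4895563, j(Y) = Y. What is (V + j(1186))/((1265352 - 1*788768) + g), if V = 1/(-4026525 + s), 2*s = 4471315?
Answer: -1415979236/5275870582855 ≈ -0.00026839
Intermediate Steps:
s = 4471315/2 (s = (½)*4471315 = 4471315/2 ≈ 2.2357e+6)
V = -2/3581735 (V = 1/(-4026525 + 4471315/2) = 1/(-3581735/2) = -2/3581735 ≈ -5.5839e-7)
(V + j(1186))/((1265352 - 1*788768) + g) = (-2/3581735 + 1186)/((1265352 - 1*788768) - 4895563) = 4247937708/(3581735*((1265352 - 788768) - 4895563)) = 4247937708/(3581735*(476584 - 4895563)) = (4247937708/3581735)/(-4418979) = (4247937708/3581735)*(-1/4418979) = -1415979236/5275870582855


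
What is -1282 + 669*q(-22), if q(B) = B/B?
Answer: -613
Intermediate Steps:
q(B) = 1
-1282 + 669*q(-22) = -1282 + 669*1 = -1282 + 669 = -613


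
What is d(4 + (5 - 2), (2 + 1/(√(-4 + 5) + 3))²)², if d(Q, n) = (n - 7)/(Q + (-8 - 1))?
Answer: 961/1024 ≈ 0.93848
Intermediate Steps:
d(Q, n) = (-7 + n)/(-9 + Q) (d(Q, n) = (-7 + n)/(Q - 9) = (-7 + n)/(-9 + Q))
d(4 + (5 - 2), (2 + 1/(√(-4 + 5) + 3))²)² = ((-7 + (2 + 1/(√(-4 + 5) + 3))²)/(-9 + (4 + (5 - 2))))² = ((-7 + (2 + 1/(√1 + 3))²)/(-9 + (4 + 3)))² = ((-7 + (2 + 1/(1 + 3))²)/(-9 + 7))² = ((-7 + (2 + 1/4)²)/(-2))² = (-(-7 + (2 + ¼)²)/2)² = (-(-7 + (9/4)²)/2)² = (-(-7 + 81/16)/2)² = (-½*(-31/16))² = (31/32)² = 961/1024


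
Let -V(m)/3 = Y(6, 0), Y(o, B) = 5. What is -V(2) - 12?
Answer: 3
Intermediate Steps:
V(m) = -15 (V(m) = -3*5 = -15)
-V(2) - 12 = -1*(-15) - 12 = 15 - 12 = 3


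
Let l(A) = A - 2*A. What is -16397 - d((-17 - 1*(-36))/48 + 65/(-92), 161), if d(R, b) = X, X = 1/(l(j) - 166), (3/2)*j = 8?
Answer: -8428055/514 ≈ -16397.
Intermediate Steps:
j = 16/3 (j = (⅔)*8 = 16/3 ≈ 5.3333)
l(A) = -A
X = -3/514 (X = 1/(-1*16/3 - 166) = 1/(-16/3 - 166) = 1/(-514/3) = -3/514 ≈ -0.0058366)
d(R, b) = -3/514
-16397 - d((-17 - 1*(-36))/48 + 65/(-92), 161) = -16397 - 1*(-3/514) = -16397 + 3/514 = -8428055/514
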